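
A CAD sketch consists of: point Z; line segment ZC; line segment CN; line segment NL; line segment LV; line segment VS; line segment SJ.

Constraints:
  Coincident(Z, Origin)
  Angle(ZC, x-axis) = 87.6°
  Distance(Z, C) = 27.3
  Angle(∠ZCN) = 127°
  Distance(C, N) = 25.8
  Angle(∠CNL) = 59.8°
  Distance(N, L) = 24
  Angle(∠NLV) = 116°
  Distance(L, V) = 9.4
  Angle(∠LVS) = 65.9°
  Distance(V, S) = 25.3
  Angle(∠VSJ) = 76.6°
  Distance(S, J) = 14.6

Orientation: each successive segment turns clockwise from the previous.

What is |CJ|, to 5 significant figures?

28.259

Z is at the origin; ZC runs at 87.6° with length 27.3, so C = (1.1432, 27.276). ∠ZCN = 127.0° gives CN at 34.600° from the x-axis; with |CN| = 25.8, N = (22.380, 41.926). ∠CNL = 59.8° gives NL at -85.600° from the x-axis; with |NL| = 24.0, L = (24.221, 17.997). ∠NLV = 116.0° gives LV at -149.60° from the x-axis; with |LV| = 9.4, V = (16.114, 13.240). ∠LVS = 65.9° gives VS at 96.300° from the x-axis; with |VS| = 25.3, S = (13.337, 38.388). ∠VSJ = 76.6° gives SJ at -7.1000° from the x-axis; with |SJ| = 14.6, J = (27.826, 36.583). Then |CJ| = |J − C| = 28.259.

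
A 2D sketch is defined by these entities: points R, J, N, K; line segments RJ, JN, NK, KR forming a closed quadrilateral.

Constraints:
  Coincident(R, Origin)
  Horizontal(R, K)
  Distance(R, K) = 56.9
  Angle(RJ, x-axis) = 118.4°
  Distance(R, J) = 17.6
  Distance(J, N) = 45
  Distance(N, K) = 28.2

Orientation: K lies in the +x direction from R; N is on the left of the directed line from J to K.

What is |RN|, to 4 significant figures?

41.31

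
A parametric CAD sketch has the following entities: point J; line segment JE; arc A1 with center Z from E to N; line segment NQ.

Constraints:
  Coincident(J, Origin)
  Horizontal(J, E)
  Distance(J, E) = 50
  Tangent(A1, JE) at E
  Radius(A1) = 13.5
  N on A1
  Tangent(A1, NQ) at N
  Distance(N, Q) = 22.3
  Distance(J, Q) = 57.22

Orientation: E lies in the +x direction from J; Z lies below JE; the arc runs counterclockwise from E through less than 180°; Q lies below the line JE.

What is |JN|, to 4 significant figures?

40.56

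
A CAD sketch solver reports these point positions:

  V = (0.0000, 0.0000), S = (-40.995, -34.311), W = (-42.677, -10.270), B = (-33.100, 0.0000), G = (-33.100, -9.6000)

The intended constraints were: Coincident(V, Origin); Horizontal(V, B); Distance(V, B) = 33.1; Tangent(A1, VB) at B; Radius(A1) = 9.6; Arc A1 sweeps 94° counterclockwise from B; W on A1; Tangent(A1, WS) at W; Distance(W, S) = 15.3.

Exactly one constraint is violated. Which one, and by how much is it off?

Distance(W, S) = 15.3 — off by 8.80.

V = (0.00, 0.00) ✓; V.y = 0.00, B.y = 0.00 ✓; |VB| = 33.10 ✓; ∠(GB, BV) = 90.00° ✓; |GB| = 9.600 ✓; bearing(G→W) − bearing(G→B) = 94.00° ✓; |GW| = 9.600 ✓; ∠(GW, WS) = 90.00° ✓; |WS| = 24.10 ✗.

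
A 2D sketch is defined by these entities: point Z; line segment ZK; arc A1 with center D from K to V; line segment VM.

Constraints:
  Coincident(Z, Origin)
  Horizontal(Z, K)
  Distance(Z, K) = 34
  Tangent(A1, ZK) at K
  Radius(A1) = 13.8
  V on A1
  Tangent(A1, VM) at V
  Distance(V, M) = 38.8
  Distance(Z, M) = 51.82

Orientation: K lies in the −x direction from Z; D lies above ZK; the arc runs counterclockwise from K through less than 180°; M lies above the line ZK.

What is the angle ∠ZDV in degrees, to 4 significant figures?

12.79°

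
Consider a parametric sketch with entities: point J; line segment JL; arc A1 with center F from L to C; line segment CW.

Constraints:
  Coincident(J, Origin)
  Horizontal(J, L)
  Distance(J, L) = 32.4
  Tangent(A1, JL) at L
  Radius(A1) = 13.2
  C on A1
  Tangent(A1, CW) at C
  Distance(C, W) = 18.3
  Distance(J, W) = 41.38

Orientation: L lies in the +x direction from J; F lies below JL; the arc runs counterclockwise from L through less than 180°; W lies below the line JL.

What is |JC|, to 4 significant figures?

25.34

Checks: J = (0.00, 0.00) ✓; |FC| = 13.20 ✓; ∠(FC, CW) = 90.00° ✓; |CW| = 18.30 ✓; |JW| = 41.38 ✓.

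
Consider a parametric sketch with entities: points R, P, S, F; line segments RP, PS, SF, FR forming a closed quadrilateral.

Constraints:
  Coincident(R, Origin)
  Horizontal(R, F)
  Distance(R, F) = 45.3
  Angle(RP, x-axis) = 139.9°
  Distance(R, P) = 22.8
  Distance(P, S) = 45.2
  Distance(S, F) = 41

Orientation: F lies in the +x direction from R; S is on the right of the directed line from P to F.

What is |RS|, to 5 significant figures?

23.428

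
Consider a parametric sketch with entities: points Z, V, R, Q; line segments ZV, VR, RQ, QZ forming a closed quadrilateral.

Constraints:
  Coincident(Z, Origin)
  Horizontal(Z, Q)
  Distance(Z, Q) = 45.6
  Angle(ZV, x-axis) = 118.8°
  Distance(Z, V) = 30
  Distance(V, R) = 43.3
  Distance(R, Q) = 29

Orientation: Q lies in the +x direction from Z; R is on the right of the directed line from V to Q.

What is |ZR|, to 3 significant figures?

17.2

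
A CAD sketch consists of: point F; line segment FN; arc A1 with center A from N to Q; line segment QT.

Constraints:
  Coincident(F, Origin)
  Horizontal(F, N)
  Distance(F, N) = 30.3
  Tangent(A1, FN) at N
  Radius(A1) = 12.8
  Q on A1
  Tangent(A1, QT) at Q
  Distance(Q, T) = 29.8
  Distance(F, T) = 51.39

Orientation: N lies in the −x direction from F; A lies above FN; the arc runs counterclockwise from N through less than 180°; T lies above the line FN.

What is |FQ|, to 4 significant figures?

23.94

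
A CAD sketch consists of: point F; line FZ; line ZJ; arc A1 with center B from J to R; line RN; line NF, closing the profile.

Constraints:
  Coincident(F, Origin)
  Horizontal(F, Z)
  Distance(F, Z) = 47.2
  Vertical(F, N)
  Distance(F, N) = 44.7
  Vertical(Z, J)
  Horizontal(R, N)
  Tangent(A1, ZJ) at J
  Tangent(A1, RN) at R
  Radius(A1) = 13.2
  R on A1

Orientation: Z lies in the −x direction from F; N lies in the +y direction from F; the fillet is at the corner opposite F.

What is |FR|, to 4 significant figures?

56.16

F is at the origin; FZ is horizontal with |FZ| = 47.2 and Z on the −x side, so Z = (-47.20, 0.000). F and N share the same x with |FN| = 44.7 and N on the +y side, so N = (0.000, 44.70). The virtual corner opposite F is at (-47.20, 44.70). A1 meets ZJ tangentially, so BJ is at right angles to ZJ and since A1 is tangent to RN there, BR ⟂ RN, with radius 13.2, so the center B sits 13.2 in from both sides at B = (-34.00, 31.50). That places the tangent points at J = (-47.20, 31.50) on ZJ and R = (-34.00, 44.70) on RN. Then |FR| = |R − F| = 56.16.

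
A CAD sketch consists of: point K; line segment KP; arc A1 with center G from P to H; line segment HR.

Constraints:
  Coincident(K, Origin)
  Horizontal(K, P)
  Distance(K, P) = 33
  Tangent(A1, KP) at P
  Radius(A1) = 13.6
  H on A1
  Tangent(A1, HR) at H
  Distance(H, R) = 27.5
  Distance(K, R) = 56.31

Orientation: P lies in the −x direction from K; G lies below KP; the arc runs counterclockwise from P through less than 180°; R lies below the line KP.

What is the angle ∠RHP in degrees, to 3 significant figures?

124°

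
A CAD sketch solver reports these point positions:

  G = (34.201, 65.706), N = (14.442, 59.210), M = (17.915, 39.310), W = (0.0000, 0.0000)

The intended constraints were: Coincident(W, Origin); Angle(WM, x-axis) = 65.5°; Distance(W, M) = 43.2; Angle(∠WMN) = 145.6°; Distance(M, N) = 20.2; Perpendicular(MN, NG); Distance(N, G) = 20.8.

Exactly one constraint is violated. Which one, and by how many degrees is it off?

Perpendicular(MN, NG) — off by 8.30°.

W = (0.00, 0.00) ✓; WM at 65.50° ✓; |WM| = 43.20 ✓; ∠WMN = 145.6° ✓; |MN| = 20.20 ✓; ∠(MN, NG) = 81.70° ✗; |NG| = 20.80 ✓.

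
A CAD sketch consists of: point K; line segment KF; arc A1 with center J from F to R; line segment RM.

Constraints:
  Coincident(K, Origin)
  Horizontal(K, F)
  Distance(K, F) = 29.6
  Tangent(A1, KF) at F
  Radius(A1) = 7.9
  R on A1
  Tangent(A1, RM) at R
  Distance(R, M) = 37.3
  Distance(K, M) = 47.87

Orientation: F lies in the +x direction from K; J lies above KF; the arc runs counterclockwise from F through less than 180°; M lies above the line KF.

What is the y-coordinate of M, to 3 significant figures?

44.3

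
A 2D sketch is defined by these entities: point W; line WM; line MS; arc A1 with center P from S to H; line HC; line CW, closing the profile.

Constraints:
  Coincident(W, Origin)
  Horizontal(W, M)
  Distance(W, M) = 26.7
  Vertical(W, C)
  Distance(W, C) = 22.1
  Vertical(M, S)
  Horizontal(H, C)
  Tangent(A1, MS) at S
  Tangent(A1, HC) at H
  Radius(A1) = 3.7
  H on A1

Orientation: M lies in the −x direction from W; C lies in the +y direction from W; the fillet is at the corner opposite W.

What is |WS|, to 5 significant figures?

32.426

W is at the origin; WM is horizontal with |WM| = 26.7 and M on the −x side, so M = (-26.700, 0.0000). WC is vertical with |WC| = 22.1 and C on the +y side, so C = (0.0000, 22.100). The virtual corner opposite W is at (-26.700, 22.100). A1 meets MS tangentially, so PS is at right angles to MS and A1 meets HC tangentially, so PH is at right angles to HC, with radius 3.7, so the center P sits 3.7 in from both sides at P = (-23.000, 18.400). That places the tangent points at S = (-26.700, 18.400) on MS and H = (-23.000, 22.100) on HC. Then |WS| = |S − W| = 32.426.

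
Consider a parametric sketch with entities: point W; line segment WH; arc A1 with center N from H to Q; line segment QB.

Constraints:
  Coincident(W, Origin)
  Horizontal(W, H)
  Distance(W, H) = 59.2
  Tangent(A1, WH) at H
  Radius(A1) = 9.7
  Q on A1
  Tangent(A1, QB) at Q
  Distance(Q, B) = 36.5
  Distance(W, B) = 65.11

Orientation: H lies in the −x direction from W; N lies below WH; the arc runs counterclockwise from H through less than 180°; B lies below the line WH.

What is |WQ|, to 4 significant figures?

68.91

Checks: |NQ| = 9.700 ✓; ∠(NQ, QB) = 90.00° ✓; |QB| = 36.50 ✓; |WB| = 65.11 ✓.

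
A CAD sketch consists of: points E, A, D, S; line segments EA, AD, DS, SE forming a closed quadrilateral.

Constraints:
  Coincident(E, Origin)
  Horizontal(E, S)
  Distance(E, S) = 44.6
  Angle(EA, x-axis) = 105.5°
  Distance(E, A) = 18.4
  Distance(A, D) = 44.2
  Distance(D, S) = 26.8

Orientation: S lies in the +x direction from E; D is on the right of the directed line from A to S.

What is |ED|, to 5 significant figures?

28.434

E is at the origin; E and S share the same y with |ES| = 44.6 and S in +x, so S = (44.6, 0). EA runs at 105.5° with |EA| = 18.4, so A = (-4.9172, 17.731). D is determined by |AD| = 44.2 and |DS| = 26.8 together: it lies at the intersection of circle(A, 44.2) and circle(S, 26.8). With |AS| = 52.596, the foot of the radical line on AS is 38.042 from A and the perpendicular offset is √(44.2² − 38.042²) = 22.504. Taking the right-of-AS solution: D = (23.312, -16.280).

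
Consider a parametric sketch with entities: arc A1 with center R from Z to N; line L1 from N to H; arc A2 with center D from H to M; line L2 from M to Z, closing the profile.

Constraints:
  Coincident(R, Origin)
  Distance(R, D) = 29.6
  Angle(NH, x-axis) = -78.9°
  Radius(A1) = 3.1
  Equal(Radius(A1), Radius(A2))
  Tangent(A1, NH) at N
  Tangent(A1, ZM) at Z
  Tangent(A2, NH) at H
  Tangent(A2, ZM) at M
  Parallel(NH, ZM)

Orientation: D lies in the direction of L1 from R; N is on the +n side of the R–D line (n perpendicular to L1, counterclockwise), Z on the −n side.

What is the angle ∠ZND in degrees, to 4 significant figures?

84.02°

The slot axis is L1's direction at -78.9°, so u = (cos -78.9°, sin -78.9°) = (0.1925, -0.9813) and n = (−sin -78.9°, cos -78.9°) = (0.9813, 0.1925). R is at the origin and D lies 29.6 along u from R, so D = 29.6·u = (5.699, -29.05). Tangency of A1 to both parallel lines with radius 3.1 puts N and Z at R ± 3.1·n: N = (3.042, 0.5968), Z = (-3.042, -0.5968). Then cos ∠ZND = NZ·ND / (|NZ||ND|), giving 84.02°.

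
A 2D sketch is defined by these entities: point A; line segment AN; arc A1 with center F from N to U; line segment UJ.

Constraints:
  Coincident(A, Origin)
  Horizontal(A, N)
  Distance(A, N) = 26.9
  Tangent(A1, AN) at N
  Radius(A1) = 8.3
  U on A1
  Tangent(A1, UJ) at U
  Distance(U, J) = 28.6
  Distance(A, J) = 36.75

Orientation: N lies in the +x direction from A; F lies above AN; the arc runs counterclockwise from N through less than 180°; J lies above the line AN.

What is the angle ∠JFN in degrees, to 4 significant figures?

151.5°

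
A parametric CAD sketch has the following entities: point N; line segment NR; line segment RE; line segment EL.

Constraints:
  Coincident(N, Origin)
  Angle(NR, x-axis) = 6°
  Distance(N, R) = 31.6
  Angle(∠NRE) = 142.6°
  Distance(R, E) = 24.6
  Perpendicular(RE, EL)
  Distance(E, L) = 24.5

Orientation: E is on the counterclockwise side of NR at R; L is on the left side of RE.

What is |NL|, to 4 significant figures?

49.99

∠NRE = 142.6°, so RE runs at 6.0° + (180° − 142.6°) = 43.40° from the x-axis; with |RE| = 24.6, E = R + 24.6·(cos 43.40°, sin 43.40°) = (49.30, 20.21). RE ⟂ EL; with |EL| = 24.5 on the left of RE, L = E + 24.5·(-0.6871, 0.7266) = (32.47, 38.01). Then |NL| = |L − N| = 49.99.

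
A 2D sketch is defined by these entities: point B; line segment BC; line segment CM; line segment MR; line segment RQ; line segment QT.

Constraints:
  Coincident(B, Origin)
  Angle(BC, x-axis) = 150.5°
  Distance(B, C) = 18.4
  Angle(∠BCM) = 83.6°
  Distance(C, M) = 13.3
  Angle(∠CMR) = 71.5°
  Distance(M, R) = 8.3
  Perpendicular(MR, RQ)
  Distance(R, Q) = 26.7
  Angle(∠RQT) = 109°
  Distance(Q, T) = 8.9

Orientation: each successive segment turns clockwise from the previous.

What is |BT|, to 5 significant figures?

32.461

B is at the origin; BC runs at 150.5° with length 18.4, so C = (-16.015, 9.0606). ∠BCM = 83.6° gives CM at 54.100° from the x-axis; with |CM| = 13.3, M = (-8.2158, 19.834). ∠CMR = 71.5° gives MR at -54.400° from the x-axis; with |MR| = 8.3, R = (-3.3842, 13.085). MR ⟂ RQ, so RQ runs at -144.40°; with |RQ| = 26.7, Q = (-25.094, -2.4573). ∠RQT = 109.0° gives QT at 144.60° from the x-axis; with |QT| = 8.9, T = (-32.349, 2.6983). Then |BT| = |T − B| = 32.461.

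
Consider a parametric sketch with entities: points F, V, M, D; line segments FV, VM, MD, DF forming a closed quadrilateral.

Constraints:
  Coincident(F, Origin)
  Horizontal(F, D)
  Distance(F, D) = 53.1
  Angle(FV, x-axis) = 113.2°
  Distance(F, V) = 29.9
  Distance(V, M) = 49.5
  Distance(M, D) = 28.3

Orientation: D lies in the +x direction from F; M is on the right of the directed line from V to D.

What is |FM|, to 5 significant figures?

25.853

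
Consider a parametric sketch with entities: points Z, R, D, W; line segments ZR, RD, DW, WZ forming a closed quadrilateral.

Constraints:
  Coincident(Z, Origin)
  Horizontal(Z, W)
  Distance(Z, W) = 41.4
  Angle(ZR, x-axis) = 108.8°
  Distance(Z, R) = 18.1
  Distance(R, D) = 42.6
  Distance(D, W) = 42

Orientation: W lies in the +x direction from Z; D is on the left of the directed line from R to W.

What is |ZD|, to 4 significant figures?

50.23

Z is at the origin; ZW is horizontal with |ZW| = 41.4 and W in +x, so W = (41.4, 0). ZR runs at 108.8° with |ZR| = 18.1, so R = (-5.833, 17.13). D is determined by |RD| = 42.6 and |DW| = 42.0 together: it lies at the intersection of circle(R, 42.6) and circle(W, 42.0). With |RW| = 50.24, the foot of the radical line on RW is 25.63 from R and the perpendicular offset is √(42.6² − 25.63²) = 34.03. Taking the left-of-RW solution: D = (29.86, 40.38).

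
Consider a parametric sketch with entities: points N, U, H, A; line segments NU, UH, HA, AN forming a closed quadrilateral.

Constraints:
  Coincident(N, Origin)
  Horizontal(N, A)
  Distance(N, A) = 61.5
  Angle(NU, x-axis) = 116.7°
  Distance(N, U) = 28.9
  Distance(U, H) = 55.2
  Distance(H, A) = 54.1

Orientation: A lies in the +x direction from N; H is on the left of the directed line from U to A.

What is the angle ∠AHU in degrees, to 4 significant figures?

92.31°

N is at the origin; NA is horizontal with |NA| = 61.5 and A in +x, so A = (61.5, 0). NU runs at 116.7° with |NU| = 28.9, so U = (-12.99, 25.82). H is determined by |UH| = 55.2 and |HA| = 54.1 together: it lies at the intersection of circle(U, 55.2) and circle(A, 54.1). With |UA| = 78.83, the foot of the radical line on UA is 40.18 from U and the perpendicular offset is √(55.2² − 40.18²) = 37.85. Taking the left-of-UA solution: H = (37.37, 48.42).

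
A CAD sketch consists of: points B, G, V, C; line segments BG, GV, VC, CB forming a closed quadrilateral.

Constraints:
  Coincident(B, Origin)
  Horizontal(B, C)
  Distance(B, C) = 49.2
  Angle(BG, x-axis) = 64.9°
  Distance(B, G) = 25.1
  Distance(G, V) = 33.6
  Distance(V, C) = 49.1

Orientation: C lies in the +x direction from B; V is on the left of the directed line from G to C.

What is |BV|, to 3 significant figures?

57.9

B is at the origin; B and C share the same y with |BC| = 49.2 and C in +x, so C = (49.2, 0). BG runs at 64.9° with |BG| = 25.1, so G = (10.6, 22.7). V is determined by |GV| = 33.6 and |VC| = 49.1 together: it lies at the intersection of circle(G, 33.6) and circle(C, 49.1). With |GC| = 44.8, the foot of the radical line on GC is 8.06 from G and the perpendicular offset is √(33.6² − 8.06²) = 32.6. Taking the left-of-GC solution: V = (34.2, 46.7).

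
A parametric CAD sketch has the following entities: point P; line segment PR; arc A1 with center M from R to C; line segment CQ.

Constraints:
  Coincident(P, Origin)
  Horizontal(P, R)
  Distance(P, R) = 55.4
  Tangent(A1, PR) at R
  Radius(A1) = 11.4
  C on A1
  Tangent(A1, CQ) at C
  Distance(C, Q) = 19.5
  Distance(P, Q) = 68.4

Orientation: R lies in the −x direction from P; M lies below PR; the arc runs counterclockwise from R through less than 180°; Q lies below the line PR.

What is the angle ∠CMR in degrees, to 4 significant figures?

109.6°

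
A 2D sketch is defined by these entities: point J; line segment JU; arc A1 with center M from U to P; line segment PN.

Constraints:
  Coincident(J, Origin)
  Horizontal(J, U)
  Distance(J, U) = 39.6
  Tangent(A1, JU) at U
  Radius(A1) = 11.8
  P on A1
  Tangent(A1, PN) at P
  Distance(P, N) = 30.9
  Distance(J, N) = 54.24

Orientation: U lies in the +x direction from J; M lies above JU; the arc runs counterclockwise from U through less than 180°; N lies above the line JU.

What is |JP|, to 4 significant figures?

52.67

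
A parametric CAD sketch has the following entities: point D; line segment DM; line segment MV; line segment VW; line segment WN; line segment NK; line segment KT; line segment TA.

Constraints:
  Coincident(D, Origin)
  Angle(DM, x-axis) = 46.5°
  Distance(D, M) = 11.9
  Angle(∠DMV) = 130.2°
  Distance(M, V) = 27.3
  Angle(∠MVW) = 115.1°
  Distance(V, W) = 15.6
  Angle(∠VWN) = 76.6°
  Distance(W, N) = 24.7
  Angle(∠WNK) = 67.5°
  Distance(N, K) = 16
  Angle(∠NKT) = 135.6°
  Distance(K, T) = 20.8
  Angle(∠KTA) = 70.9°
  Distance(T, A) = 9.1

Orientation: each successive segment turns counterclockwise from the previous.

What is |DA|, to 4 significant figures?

40.91

D is at the origin; DM runs at 46.5° with length 11.9, so M = (8.191, 8.632). ∠DMV = 130.2° gives MV at 96.30° from the x-axis; with |MV| = 27.3, V = (5.196, 35.77). ∠MVW = 115.1° gives VW at 161.2° from the x-axis; with |VW| = 15.6, W = (-9.572, 40.79). ∠VWN = 76.6° gives WN at -95.40° from the x-axis; with |WN| = 24.7, N = (-11.90, 16.20). ∠WNK = 67.5° gives NK at 17.10° from the x-axis; with |NK| = 16.0, K = (3.396, 20.91). ∠NKT = 135.6° gives KT at 61.50° from the x-axis; with |KT| = 20.8, T = (13.32, 39.19). ∠KTA = 70.9° gives TA at 170.6° from the x-axis; with |TA| = 9.1, A = (4.343, 40.67). Then |DA| = |A − D| = 40.91.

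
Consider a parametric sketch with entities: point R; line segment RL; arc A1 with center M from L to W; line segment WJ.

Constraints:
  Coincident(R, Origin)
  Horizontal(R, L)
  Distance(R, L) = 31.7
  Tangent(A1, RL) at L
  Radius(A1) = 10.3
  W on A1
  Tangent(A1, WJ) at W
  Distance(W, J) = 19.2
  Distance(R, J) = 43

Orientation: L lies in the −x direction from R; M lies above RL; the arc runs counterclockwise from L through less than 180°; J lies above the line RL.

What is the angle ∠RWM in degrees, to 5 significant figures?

127.07°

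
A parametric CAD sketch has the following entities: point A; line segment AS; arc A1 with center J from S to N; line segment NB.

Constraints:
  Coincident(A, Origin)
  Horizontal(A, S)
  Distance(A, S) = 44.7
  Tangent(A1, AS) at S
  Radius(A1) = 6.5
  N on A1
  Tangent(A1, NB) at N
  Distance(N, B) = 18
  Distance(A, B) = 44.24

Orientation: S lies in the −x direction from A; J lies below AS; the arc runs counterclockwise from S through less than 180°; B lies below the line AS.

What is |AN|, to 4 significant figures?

50.64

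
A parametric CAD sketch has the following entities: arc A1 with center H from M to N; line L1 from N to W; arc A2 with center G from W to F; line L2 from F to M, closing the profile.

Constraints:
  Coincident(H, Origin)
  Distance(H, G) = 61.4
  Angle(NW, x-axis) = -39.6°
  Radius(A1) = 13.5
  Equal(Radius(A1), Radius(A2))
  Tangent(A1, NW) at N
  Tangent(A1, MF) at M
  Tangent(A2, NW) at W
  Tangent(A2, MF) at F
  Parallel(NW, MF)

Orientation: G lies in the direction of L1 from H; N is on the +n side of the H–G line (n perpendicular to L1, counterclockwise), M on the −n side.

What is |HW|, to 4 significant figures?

62.87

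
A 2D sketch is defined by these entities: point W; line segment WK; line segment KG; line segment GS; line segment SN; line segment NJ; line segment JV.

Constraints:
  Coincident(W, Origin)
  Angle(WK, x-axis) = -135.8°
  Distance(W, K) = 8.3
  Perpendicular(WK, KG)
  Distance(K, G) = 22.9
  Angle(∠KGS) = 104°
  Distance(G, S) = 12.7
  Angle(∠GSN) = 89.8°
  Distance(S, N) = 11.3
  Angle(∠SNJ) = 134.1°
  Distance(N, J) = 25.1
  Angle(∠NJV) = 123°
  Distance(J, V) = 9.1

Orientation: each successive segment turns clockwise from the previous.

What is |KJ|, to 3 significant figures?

6.49

∠GSN = 89.8° gives SN at -32.0° from the x-axis; with |SN| = 11.3, N = (-5.64, 15.4). ∠SNJ = 134.1° gives NJ at -77.9° from the x-axis; with |NJ| = 25.1, J = (-0.379, -9.11). Then |KJ| = |J − K| = 6.49.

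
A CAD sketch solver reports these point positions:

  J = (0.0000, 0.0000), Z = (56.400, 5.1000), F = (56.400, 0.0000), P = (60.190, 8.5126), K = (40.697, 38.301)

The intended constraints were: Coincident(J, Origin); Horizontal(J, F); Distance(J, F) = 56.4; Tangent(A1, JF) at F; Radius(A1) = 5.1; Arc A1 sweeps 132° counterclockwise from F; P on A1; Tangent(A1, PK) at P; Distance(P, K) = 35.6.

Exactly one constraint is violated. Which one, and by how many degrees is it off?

Tangent(A1, PK) at P — off by 8.80°.

J = (0.00, 0.00) ✓; J.y = 0.00, F.y = 0.00 ✓; |JF| = 56.40 ✓; ∠(ZF, FJ) = 90.00° ✓; |ZF| = 5.100 ✓; bearing(Z→P) − bearing(Z→F) = 132.0° ✓; |ZP| = 5.100 ✓; ∠(ZP, PK) = 98.80° ✗; |PK| = 35.60 ✓.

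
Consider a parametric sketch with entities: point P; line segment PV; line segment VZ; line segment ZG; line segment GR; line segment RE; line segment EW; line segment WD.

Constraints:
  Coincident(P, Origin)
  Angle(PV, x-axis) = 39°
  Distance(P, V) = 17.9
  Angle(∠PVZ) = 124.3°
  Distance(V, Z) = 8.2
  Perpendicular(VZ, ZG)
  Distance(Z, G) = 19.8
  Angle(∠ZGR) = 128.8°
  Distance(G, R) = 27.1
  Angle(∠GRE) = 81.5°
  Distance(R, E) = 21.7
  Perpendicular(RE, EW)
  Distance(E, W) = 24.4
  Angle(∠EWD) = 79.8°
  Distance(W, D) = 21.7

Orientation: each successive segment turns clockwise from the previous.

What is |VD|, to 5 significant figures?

26.525

P is at the origin; PV runs at 39.0° with length 17.9, so V = (13.911, 11.265). ∠PVZ = 124.3° gives VZ at -16.700° from the x-axis; with |VZ| = 8.2, Z = (21.765, 8.9085). VZ is perpendicular to ZG, so ZG runs at -106.70°; with |ZG| = 19.8, G = (16.075, -10.056). ∠ZGR = 128.8° gives GR at -157.90° from the x-axis; with |GR| = 27.1, R = (-9.0336, -20.252). ∠GRE = 81.5° gives RE at 103.60° from the x-axis; with |RE| = 21.7, E = (-14.136, 0.83947). RE ⟂ EW, so EW runs at 13.600°; with |EW| = 24.4, W = (9.5797, 6.5769). ∠EWD = 79.8° gives WD at -86.600° from the x-axis; with |WD| = 21.7, D = (10.867, -15.085). Then |VD| = |D − V| = 26.525.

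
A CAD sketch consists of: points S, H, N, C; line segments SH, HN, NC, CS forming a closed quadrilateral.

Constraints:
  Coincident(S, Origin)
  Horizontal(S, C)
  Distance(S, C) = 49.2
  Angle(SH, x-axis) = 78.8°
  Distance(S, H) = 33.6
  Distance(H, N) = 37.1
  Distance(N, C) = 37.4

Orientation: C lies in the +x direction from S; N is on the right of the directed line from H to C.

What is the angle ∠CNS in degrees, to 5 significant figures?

156.96°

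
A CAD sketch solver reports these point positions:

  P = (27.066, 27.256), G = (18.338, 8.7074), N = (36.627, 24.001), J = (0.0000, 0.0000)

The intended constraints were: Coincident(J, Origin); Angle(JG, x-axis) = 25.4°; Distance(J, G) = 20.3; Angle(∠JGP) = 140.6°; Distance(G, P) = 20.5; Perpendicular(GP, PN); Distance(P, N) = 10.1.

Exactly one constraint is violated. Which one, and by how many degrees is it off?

Perpendicular(GP, PN) — off by 6.40°.

J = (0.00, 0.00) ✓; JG at 25.40° ✓; |JG| = 20.30 ✓; ∠JGP = 140.6° ✓; |GP| = 20.50 ✓; ∠(GP, PN) = 83.60° ✗; |PN| = 10.10 ✓.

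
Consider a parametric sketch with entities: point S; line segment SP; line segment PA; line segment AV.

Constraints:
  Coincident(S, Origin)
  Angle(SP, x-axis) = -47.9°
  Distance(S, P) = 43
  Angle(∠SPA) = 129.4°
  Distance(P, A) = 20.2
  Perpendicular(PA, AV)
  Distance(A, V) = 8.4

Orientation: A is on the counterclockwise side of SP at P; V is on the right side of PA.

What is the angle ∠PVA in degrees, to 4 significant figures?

67.42°

S is at the origin; SP runs at -47.9° with length 43.0, so P = 43.0·(cos -47.9°, sin -47.9°) = (28.83, -31.90). ∠SPA = 129.4°, so PA runs at -47.9° + (180° − 129.4°) = 2.700° from the x-axis; with |PA| = 20.2, A = P + 20.2·(cos 2.700°, sin 2.700°) = (49.01, -30.95). The perpendicularity gives AV at right angles to PA; with |AV| = 8.4 on the right of PA, V = A + 8.4·(0.04711, -0.9989) = (49.40, -39.34). Then cos ∠PVA = VP·VA / (|VP||VA|), giving 67.42°.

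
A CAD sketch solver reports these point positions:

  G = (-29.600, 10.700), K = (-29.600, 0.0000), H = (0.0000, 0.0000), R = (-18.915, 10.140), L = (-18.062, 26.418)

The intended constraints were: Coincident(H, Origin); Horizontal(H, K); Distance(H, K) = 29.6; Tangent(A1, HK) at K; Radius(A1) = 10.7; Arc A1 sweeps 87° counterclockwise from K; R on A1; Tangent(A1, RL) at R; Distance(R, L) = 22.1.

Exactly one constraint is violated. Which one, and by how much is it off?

Distance(R, L) = 22.1 — off by 5.80.

H = (0.00, 0.00) ✓; H.y = 0.00, K.y = 0.00 ✓; |HK| = 29.60 ✓; ∠(GK, KH) = 90.00° ✓; |GK| = 10.70 ✓; bearing(G→R) − bearing(G→K) = 87.00° ✓; |GR| = 10.70 ✓; ∠(GR, RL) = 90.00° ✓; |RL| = 16.30 ✗.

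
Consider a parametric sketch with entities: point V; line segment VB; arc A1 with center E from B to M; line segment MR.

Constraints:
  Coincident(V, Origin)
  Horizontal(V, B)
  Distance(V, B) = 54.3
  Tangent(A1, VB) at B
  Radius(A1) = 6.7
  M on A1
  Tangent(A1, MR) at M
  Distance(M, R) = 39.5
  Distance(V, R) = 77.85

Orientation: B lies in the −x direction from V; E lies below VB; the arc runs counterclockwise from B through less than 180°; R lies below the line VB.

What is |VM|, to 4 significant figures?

61.32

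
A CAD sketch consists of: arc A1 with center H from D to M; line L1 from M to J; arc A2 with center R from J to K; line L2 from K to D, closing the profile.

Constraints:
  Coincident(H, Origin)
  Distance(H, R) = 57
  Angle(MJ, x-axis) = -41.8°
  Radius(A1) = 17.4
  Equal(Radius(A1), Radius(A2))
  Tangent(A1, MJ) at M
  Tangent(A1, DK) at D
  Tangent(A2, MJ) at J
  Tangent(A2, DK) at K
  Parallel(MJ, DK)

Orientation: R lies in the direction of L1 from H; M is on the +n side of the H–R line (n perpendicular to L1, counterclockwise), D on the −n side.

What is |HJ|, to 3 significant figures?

59.6

Tangency of A1 to both parallel lines with radius 17.4 puts M and D at H ± 17.4·n: M = (11.6, 13.0), D = (-11.6, -13.0). Equal radii place J and K the same way about R: J = R + 17.4·n = (54.1, -25.0), K = R − 17.4·n = (30.9, -51.0). Then |HJ| = |J − H| = 59.6.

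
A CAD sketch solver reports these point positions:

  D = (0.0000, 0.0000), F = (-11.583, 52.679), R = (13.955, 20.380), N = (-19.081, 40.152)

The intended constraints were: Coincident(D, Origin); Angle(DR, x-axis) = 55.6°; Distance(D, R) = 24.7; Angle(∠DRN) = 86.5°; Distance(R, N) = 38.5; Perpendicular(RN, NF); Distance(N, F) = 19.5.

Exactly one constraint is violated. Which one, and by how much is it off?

Distance(N, F) = 19.5 — off by 4.90.

D = (0.00, 0.00) ✓; DR at 55.60° ✓; |DR| = 24.70 ✓; ∠DRN = 86.50° ✓; |RN| = 38.50 ✓; ∠(RN, NF) = 90.00° ✓; |NF| = 14.60 ✗.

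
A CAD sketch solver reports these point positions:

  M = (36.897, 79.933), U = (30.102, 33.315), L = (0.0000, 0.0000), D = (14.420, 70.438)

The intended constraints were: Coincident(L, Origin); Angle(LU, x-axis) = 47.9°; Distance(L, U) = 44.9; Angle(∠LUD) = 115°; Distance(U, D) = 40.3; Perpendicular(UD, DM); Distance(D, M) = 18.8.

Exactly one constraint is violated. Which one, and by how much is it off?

Distance(D, M) = 18.8 — off by 5.60.

L = (0.00, 0.00) ✓; LU at 47.90° ✓; |LU| = 44.90 ✓; ∠LUD = 115.0° ✓; |UD| = 40.30 ✓; ∠(UD, DM) = 90.00° ✓; |DM| = 24.40 ✗.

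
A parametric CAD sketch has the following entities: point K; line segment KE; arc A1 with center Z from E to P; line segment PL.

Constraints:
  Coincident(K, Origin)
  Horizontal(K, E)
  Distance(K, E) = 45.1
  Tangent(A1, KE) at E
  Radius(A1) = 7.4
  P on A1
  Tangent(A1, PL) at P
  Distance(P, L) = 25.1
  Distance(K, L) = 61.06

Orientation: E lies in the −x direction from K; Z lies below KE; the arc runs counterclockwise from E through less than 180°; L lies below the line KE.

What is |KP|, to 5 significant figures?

53.054

K is at the origin; KE is horizontal with |KE| = 45.1 and E on the −x side, so E = (-45.100, 0.0000). The tangent condition forces ZE to be normal to KE, so Z = E + (0, -7.4) = (-45.100, -7.4000). Since ZP ⟂ PL (tangency), |ZL| = √(7.4² + 25.1²) = 26.168 regardless of where P sits on A1. So L lies on both circle(K, 61.06) and circle(Z, 26.168); the below-KE intersection is L = (-51.523, -32.768). P is the foot of the tangent from L: P = (-52.494, -7.6864).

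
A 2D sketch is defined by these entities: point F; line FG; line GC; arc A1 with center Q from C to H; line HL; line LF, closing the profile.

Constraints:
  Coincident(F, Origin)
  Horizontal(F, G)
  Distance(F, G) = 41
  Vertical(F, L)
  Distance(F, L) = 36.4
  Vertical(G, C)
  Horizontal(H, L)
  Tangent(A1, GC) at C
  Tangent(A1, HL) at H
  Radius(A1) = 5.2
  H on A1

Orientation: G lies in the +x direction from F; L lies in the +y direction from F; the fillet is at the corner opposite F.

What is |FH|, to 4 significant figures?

51.05

The virtual corner opposite F is at (41.00, 36.40). A1 meets GC tangentially, so QC is at right angles to GC and A1 meets HL tangentially, so QH is at right angles to HL, with radius 5.2, so the center Q sits 5.2 in from both sides at Q = (35.80, 31.20). That places the tangent points at C = (41.00, 31.20) on GC and H = (35.80, 36.40) on HL. Then |FH| = |H − F| = 51.05.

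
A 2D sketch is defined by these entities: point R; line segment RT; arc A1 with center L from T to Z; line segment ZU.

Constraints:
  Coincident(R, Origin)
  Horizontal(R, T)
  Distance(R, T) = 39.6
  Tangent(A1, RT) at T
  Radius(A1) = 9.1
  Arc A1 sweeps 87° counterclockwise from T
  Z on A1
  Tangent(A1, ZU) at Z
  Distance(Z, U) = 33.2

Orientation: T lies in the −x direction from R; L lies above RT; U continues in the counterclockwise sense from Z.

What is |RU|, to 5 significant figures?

50.729

R is at the origin; R and T share the same y with |RT| = 39.6 and T on the −x side, so T = (-39.600, 0.0000). Tangency of A1 to RT means the radius LT is perpendicular to RT, so L = T + (0, 9.1) = (-39.600, 9.1000). On A1, T sits at bearing -90° from L; an 87° counterclockwise sweep puts Z at bearing -3°, so Z = L + 9.1·(cos -3°, sin -3°) = (-30.512, 8.6237). Tangency of A1 to ZU means the radius LZ is perpendicular to ZU, so ZU runs along (−sin -3°, cos -3°); with |ZU| = 33.2, U = (-28.775, 41.778). Then |RU| = |U − R| = 50.729.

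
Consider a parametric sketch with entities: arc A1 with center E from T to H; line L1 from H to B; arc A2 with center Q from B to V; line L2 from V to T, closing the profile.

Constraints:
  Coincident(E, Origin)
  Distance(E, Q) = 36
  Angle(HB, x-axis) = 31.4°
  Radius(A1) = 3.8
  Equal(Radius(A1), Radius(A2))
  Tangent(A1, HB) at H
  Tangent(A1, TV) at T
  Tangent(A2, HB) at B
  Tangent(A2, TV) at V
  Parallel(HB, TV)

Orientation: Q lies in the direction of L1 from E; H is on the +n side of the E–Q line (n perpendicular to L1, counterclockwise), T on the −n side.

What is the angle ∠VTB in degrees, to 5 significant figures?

11.921°

The slot axis is L1's direction at 31.4°, so u = (cos 31.4°, sin 31.4°) = (0.85355, 0.52101) and n = (−sin 31.4°, cos 31.4°) = (-0.52101, 0.85355). E is at the origin and Q lies 36.0 along u from E, so Q = 36.0·u = (30.728, 18.756). Tangency of A1 to both parallel lines with radius 3.8 puts H and T at E ± 3.8·n: H = (-1.9798, 3.2435), T = (1.9798, -3.2435). Equal radii place B and V the same way about Q: B = Q + 3.8·n = (28.748, 22.000), V = Q − 3.8·n = (32.708, 15.513). Then cos ∠VTB = TV·TB / (|TV||TB|), giving 11.921°.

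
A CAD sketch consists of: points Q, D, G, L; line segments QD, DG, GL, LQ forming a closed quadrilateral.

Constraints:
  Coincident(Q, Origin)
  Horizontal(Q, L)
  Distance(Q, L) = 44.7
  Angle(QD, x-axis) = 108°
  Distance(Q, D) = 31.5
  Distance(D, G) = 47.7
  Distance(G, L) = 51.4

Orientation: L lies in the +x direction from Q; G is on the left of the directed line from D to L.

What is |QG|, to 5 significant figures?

60.305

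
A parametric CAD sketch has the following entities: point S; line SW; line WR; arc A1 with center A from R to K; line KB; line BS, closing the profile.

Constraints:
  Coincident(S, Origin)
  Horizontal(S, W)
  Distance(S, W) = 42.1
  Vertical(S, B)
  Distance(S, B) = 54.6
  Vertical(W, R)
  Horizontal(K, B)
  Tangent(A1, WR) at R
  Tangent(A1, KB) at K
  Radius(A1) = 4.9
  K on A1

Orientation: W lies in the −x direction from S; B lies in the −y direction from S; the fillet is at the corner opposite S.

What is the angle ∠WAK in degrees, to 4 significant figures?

174.4°

S is at the origin; SW is horizontal with |SW| = 42.1 and W on the −x side, so W = (-42.10, 0.000). S and B share the same x with |SB| = 54.6 and B on the −y side, so B = (0.000, -54.60). The virtual corner opposite S is at (-42.10, -54.60). A1 meets WR tangentially, so AR is at right angles to WR and the tangent condition forces AK to be normal to KB, with radius 4.9, so the center A sits 4.9 in from both sides at A = (-37.20, -49.70). That places the tangent points at R = (-42.10, -49.70) on WR and K = (-37.20, -54.60) on KB. Then cos ∠WAK = AW·AK / (|AW||AK|), giving 174.4°.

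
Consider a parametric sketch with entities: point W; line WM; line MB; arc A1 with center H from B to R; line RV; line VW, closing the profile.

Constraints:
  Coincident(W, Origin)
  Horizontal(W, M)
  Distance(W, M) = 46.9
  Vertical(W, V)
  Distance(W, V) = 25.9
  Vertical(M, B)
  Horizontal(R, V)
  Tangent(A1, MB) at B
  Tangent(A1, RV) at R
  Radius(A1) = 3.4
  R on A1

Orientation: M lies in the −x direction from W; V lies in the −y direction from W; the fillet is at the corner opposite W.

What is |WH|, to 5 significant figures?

48.974

W is at the origin; WM is horizontal with |WM| = 46.9 and M on the −x side, so M = (-46.900, 0.0000). W and V share the same x with |WV| = 25.9 and V on the −y side, so V = (0.0000, -25.900). The virtual corner opposite W is at (-46.900, -25.900). Since A1 is tangent to MB there, HB ⟂ MB and the tangent condition forces HR to be normal to RV, with radius 3.4, so the center H sits 3.4 in from both sides at H = (-43.500, -22.500). Then |WH| = |H − W| = 48.974.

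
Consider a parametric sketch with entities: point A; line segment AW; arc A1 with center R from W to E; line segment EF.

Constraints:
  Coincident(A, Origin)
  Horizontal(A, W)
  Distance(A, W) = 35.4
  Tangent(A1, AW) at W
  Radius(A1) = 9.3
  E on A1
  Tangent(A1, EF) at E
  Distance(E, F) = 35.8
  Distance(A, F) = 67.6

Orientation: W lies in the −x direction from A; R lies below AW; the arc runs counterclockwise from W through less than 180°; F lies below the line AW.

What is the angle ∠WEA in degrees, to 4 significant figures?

28.93°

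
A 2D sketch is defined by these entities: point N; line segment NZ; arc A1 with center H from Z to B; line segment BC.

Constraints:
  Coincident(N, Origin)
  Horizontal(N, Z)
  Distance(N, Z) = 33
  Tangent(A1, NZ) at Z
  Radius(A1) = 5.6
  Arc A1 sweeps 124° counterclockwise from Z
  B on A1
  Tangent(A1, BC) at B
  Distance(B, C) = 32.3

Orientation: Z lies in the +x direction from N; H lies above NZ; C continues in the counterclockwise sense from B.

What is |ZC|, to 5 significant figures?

37.960

N is at the origin; NZ is horizontal with |NZ| = 33.0 and Z on the +x side, so Z = (33.000, 0.0000). Since A1 is tangent to NZ there, HZ ⟂ NZ, so H = Z + (0, 5.6) = (33.000, 5.6000). On A1, Z sits at bearing -90° from H; a 124° counterclockwise sweep puts B at bearing 34°, so B = H + 5.6·(cos 34°, sin 34°) = (37.643, 8.7315). Tangency of A1 to BC means the radius HB is perpendicular to BC, so BC runs along (−sin 34°, cos 34°); with |BC| = 32.3, C = (19.581, 35.509). Then |ZC| = |C − Z| = 37.960.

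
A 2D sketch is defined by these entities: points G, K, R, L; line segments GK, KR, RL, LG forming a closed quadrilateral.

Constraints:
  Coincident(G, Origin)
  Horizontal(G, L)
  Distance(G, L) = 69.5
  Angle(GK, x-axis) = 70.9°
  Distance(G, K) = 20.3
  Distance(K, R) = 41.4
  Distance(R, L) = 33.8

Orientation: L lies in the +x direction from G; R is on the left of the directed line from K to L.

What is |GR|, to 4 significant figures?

54.02

Checks: |KR| = 41.40 ✓; |RL| = 33.80 ✓.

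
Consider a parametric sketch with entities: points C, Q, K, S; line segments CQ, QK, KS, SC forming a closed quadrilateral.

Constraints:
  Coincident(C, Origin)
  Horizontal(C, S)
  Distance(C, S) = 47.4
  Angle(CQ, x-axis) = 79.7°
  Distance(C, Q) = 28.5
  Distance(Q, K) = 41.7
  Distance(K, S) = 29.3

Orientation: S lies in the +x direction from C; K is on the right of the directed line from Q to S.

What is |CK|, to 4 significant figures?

22.90

C is at the origin; CS is horizontal with |CS| = 47.4 and S in +x, so S = (47.4, 0). CQ runs at 79.7° with |CQ| = 28.5, so Q = (5.096, 28.04). K is determined by |QK| = 41.7 and |KS| = 29.3 together: it lies at the intersection of circle(Q, 41.7) and circle(S, 29.3). With |QS| = 50.75, the foot of the radical line on QS is 34.05 from Q and the perpendicular offset is √(41.7² − 34.05²) = 24.07. Taking the right-of-QS solution: K = (20.18, -10.84).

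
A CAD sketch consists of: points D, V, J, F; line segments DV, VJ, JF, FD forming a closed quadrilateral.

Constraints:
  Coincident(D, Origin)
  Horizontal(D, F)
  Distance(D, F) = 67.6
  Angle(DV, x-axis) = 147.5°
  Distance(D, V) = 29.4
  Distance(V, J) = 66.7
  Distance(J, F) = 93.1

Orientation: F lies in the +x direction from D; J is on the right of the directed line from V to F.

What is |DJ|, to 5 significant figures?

50.772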